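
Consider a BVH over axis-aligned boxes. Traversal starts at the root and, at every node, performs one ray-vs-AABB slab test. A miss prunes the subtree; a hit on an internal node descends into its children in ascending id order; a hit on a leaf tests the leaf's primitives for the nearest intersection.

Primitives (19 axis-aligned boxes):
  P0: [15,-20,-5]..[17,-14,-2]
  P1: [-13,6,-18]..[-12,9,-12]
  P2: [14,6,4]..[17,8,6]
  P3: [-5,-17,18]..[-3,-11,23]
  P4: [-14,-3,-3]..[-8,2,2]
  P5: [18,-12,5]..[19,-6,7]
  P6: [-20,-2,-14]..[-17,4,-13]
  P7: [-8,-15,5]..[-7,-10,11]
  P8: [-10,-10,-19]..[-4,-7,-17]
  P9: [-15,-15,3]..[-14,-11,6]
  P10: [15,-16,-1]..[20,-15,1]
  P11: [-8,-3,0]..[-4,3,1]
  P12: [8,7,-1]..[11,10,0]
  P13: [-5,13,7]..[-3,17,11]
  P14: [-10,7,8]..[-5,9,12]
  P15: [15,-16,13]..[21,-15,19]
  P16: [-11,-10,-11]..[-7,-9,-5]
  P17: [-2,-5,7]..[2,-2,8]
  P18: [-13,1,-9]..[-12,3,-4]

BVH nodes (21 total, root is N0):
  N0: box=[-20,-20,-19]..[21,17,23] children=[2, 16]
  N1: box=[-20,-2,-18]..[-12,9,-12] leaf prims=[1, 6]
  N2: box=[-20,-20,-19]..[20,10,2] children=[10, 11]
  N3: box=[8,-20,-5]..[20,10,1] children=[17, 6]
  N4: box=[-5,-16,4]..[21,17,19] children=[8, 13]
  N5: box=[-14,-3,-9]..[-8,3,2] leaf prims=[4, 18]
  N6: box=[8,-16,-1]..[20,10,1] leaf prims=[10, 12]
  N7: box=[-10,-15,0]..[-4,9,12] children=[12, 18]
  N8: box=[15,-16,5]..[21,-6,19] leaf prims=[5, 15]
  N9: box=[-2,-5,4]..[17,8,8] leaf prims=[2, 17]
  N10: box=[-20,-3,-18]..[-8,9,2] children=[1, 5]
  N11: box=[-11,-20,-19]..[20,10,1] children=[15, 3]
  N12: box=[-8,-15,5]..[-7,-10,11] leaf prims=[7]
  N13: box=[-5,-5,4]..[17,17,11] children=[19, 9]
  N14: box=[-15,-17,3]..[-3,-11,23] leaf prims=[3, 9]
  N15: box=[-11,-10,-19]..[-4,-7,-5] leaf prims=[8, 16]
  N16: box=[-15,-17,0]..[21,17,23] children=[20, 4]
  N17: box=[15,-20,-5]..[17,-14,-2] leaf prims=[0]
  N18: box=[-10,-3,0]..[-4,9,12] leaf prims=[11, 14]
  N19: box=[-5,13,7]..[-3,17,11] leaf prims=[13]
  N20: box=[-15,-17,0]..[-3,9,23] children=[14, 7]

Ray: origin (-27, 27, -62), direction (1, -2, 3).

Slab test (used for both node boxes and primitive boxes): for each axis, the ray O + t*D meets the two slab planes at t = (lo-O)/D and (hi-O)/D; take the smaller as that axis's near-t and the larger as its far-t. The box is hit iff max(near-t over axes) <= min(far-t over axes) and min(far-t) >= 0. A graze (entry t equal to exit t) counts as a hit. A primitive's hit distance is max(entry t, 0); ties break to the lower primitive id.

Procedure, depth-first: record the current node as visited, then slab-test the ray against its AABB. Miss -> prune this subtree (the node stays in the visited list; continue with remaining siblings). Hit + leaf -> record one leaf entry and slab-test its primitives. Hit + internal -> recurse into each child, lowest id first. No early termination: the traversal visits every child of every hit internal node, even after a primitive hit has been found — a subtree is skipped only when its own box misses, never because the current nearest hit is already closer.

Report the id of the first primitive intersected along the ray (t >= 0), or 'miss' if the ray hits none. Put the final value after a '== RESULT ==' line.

Walk:
N0 x:[7,48] y:[5,47/2] z:[43/3,85/3] -> hit [43/3,47/2], descend [2, 16]
  N2 x:[7,47] y:[17/2,47/2] z:[43/3,64/3] -> hit [43/3,64/3], descend [10, 11]
    N10 x:[7,19] y:[9,15] z:[44/3,64/3] -> hit [44/3,15], descend [1, 5]
      N1 x:[7,15] y:[9,29/2] z:[44/3,50/3] -> miss, prune
      N5 x:[13,19] y:[12,15] z:[53/3,64/3] -> miss, prune
    N11 x:[16,47] y:[17/2,47/2] z:[43/3,21] -> hit [16,21], descend [3, 15]
      N3 x:[35,47] y:[17/2,47/2] z:[19,21] -> miss, prune
      N15 x:[16,23] y:[17,37/2] z:[43/3,19] -> hit [17,37/2] leaf, test {P8(miss), P16@t=18}
  N16 x:[12,48] y:[5,22] z:[62/3,85/3] -> hit [62/3,22], descend [4, 20]
    N4 x:[22,48] y:[5,43/2] z:[22,27] -> miss, prune
    N20 x:[12,24] y:[9,22] z:[62/3,85/3] -> hit [62/3,22], descend [7, 14]
      N7 x:[17,23] y:[9,21] z:[62/3,74/3] -> hit [62/3,21], descend [12, 18]
        N12 x:[19,20] y:[37/2,21] z:[67/3,73/3] -> miss, prune
        N18 x:[17,23] y:[9,15] z:[62/3,74/3] -> miss, prune
      N14 x:[12,24] y:[19,22] z:[65/3,85/3] -> hit [65/3,22] leaf, test {P3(miss), P9(miss)}

Visited [0, 2, 10, 1, 5, 11, 3, 15, 16, 4, 20, 7, 12, 18, 14]. Tests: 15 box, 2 leaf. Nearest: P16.

== RESULT ==
16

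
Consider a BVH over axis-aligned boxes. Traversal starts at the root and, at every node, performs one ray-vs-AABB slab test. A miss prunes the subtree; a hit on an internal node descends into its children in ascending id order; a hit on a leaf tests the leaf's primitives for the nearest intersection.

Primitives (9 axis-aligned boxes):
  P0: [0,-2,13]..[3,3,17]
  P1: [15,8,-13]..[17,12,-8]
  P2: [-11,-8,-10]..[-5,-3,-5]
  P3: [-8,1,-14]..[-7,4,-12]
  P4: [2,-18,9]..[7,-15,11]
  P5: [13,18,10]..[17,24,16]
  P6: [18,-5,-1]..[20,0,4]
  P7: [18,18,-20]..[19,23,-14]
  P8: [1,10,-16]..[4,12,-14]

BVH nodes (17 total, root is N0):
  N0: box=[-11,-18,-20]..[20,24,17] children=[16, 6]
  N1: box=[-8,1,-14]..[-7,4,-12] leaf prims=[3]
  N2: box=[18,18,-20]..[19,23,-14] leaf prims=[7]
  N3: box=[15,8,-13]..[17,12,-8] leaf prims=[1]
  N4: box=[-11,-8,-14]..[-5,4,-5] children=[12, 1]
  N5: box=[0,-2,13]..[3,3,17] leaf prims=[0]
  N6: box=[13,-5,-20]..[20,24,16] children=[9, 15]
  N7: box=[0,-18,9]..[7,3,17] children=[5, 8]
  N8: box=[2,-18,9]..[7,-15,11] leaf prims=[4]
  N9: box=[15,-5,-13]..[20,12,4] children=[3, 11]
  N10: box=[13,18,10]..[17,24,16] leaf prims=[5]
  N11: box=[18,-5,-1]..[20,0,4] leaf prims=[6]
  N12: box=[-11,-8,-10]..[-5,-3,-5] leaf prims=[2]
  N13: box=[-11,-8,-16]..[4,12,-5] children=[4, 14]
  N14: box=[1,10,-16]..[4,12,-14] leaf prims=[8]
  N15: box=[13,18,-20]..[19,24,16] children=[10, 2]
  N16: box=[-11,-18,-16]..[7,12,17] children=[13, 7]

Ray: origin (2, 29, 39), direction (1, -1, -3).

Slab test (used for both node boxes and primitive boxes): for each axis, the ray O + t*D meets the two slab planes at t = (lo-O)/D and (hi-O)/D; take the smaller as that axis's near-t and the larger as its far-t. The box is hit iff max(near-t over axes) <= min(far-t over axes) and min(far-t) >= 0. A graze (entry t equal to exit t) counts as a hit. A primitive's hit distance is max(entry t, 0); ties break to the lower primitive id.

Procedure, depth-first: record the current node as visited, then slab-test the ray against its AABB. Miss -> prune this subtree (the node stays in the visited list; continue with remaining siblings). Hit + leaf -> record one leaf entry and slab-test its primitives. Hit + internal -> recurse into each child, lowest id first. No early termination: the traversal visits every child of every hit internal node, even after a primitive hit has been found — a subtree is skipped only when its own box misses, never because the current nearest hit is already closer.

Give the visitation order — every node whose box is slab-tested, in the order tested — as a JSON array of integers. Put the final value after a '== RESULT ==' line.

Walk:
N0 x:[-13,18] y:[5,47] z:[22/3,59/3] -> hit [22/3,18], descend [6, 16]
  N6 x:[11,18] y:[5,34] z:[23/3,59/3] -> hit [11,18], descend [9, 15]
    N9 x:[13,18] y:[17,34] z:[35/3,52/3] -> hit [17,52/3], descend [3, 11]
      N3 x:[13,15] y:[17,21] z:[47/3,52/3] -> miss, prune
      N11 x:[16,18] y:[29,34] z:[35/3,40/3] -> miss, prune
    N15 x:[11,17] y:[5,11] z:[23/3,59/3] -> hit [11,11], descend [2, 10]
      N2 x:[16,17] y:[6,11] z:[53/3,59/3] -> miss, prune
      N10 x:[11,15] y:[5,11] z:[23/3,29/3] -> miss, prune
  N16 x:[-13,5] y:[17,47] z:[22/3,55/3] -> miss, prune

order=[0, 6, 9, 3, 11, 15, 2, 10, 16]  |boxes|=9  |leaves|=0  hit=miss

== RESULT ==
[0, 6, 9, 3, 11, 15, 2, 10, 16]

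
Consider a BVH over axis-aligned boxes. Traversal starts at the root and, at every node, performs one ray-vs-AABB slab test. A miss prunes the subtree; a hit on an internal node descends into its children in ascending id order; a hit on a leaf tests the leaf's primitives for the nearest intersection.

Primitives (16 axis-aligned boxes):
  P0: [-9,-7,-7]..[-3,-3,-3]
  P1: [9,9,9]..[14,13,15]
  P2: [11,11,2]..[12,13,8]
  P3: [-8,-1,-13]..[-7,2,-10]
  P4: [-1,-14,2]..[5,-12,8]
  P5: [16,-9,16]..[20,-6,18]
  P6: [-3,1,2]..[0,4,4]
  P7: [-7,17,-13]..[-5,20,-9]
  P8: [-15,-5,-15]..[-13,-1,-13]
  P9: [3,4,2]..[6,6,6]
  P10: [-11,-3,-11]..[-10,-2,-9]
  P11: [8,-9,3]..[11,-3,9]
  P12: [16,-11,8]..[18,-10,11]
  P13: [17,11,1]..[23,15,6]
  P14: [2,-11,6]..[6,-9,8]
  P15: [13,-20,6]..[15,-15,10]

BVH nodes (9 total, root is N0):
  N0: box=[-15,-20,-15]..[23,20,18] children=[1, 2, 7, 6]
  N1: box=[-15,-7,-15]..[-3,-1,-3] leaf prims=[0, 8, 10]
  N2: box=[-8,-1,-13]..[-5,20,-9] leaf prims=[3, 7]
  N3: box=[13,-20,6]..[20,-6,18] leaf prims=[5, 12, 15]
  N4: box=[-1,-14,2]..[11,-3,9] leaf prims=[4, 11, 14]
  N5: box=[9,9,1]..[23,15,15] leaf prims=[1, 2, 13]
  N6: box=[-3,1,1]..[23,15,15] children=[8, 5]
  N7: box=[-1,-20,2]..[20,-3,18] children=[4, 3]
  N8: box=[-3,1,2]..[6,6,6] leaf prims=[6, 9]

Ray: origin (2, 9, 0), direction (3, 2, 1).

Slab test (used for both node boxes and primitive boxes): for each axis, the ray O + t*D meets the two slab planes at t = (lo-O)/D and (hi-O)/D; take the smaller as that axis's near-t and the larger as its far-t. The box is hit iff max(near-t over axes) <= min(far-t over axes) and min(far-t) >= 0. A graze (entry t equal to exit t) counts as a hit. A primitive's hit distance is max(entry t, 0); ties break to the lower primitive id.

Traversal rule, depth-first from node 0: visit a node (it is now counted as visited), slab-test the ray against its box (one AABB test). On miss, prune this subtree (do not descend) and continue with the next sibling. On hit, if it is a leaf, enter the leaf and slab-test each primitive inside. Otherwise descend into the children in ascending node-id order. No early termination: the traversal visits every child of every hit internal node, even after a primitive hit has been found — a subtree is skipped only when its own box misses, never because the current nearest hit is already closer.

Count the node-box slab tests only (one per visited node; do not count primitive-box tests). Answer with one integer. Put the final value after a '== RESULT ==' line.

Walk:
N0 x:[-17/3,7] y:[-29/2,11/2] z:[-15,18] -> hit [-17/3,11/2], descend [1, 2, 6, 7]
  N1 x:[-17/3,-5/3] y:[-8,-5] z:[-15,-3] -> miss, prune
  N2 x:[-10/3,-7/3] y:[-5,11/2] z:[-13,-9] -> miss, prune
  N6 x:[-5/3,7] y:[-4,3] z:[1,15] -> hit [1,3], descend [5, 8]
    N5 x:[7/3,7] y:[0,3] z:[1,15] -> hit [7/3,3] leaf, test {P1(miss), P2(miss), P13(miss)}
    N8 x:[-5/3,4/3] y:[-4,-3/2] z:[2,6] -> miss, prune
  N7 x:[-1,6] y:[-29/2,-6] z:[2,18] -> miss, prune

order=[0, 1, 2, 6, 5, 8, 7]  |boxes|=7  |leaves|=1  hit=miss

== RESULT ==
7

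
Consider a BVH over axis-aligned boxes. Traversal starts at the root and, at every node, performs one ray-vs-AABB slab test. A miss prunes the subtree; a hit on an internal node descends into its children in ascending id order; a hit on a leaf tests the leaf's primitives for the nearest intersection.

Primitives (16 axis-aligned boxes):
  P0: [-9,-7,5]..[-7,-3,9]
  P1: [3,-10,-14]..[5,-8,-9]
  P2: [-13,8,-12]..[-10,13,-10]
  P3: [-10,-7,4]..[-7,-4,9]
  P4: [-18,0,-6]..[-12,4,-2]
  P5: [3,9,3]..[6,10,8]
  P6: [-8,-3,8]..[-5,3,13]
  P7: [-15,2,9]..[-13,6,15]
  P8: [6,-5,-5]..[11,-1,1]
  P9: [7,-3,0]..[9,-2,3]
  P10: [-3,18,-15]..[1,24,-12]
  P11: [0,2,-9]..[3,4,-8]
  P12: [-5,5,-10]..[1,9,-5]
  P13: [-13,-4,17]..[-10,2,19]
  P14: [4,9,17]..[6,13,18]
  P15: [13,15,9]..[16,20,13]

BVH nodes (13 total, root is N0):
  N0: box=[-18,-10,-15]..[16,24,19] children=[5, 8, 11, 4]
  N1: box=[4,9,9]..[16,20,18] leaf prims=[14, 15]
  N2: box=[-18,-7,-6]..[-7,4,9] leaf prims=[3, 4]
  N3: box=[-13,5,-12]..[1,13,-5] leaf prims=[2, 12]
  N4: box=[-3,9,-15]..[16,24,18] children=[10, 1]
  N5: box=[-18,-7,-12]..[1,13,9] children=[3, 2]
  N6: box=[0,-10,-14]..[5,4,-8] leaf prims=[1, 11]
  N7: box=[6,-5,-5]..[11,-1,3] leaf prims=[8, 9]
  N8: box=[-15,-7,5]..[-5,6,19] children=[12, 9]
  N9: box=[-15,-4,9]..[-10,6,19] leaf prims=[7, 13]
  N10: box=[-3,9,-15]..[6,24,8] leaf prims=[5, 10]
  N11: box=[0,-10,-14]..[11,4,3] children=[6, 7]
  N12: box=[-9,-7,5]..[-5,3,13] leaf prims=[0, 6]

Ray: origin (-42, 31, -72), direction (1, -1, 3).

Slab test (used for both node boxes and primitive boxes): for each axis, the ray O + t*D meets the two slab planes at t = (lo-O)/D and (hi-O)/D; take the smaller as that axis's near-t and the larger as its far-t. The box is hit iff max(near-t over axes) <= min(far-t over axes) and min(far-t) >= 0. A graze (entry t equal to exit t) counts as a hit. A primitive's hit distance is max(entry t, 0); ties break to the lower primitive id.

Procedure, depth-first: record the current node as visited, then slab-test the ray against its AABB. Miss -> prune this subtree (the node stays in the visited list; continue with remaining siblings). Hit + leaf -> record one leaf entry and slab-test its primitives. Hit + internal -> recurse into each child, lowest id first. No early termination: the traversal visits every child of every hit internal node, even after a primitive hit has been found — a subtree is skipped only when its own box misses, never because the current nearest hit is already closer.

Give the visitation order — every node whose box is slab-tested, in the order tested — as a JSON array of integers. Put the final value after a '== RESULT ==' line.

Trace the traversal:
N0 x:[24,58] y:[7,41] z:[19,91/3] -> hit [24,91/3], descend [4, 5, 8, 11]
  N4 x:[39,58] y:[7,22] z:[19,30] -> miss, prune
  N5 x:[24,43] y:[18,38] z:[20,27] -> hit [24,27], descend [2, 3]
    N2 x:[24,35] y:[27,38] z:[22,27] -> hit [27,27] leaf, test {P3(miss), P4(miss)}
    N3 x:[29,43] y:[18,26] z:[20,67/3] -> miss, prune
  N8 x:[27,37] y:[25,38] z:[77/3,91/3] -> hit [27,91/3], descend [9, 12]
    N9 x:[27,32] y:[25,35] z:[27,91/3] -> hit [27,91/3] leaf, test {P7@t=27, P13@t=89/3}
    N12 x:[33,37] y:[28,38] z:[77/3,85/3] -> miss, prune
  N11 x:[42,53] y:[27,41] z:[58/3,25] -> miss, prune

Summary -> nodes [0, 4, 5, 2, 3, 8, 9, 12, 11]; box-tests=9; leaf-entries=2; first=P7

== RESULT ==
[0, 4, 5, 2, 3, 8, 9, 12, 11]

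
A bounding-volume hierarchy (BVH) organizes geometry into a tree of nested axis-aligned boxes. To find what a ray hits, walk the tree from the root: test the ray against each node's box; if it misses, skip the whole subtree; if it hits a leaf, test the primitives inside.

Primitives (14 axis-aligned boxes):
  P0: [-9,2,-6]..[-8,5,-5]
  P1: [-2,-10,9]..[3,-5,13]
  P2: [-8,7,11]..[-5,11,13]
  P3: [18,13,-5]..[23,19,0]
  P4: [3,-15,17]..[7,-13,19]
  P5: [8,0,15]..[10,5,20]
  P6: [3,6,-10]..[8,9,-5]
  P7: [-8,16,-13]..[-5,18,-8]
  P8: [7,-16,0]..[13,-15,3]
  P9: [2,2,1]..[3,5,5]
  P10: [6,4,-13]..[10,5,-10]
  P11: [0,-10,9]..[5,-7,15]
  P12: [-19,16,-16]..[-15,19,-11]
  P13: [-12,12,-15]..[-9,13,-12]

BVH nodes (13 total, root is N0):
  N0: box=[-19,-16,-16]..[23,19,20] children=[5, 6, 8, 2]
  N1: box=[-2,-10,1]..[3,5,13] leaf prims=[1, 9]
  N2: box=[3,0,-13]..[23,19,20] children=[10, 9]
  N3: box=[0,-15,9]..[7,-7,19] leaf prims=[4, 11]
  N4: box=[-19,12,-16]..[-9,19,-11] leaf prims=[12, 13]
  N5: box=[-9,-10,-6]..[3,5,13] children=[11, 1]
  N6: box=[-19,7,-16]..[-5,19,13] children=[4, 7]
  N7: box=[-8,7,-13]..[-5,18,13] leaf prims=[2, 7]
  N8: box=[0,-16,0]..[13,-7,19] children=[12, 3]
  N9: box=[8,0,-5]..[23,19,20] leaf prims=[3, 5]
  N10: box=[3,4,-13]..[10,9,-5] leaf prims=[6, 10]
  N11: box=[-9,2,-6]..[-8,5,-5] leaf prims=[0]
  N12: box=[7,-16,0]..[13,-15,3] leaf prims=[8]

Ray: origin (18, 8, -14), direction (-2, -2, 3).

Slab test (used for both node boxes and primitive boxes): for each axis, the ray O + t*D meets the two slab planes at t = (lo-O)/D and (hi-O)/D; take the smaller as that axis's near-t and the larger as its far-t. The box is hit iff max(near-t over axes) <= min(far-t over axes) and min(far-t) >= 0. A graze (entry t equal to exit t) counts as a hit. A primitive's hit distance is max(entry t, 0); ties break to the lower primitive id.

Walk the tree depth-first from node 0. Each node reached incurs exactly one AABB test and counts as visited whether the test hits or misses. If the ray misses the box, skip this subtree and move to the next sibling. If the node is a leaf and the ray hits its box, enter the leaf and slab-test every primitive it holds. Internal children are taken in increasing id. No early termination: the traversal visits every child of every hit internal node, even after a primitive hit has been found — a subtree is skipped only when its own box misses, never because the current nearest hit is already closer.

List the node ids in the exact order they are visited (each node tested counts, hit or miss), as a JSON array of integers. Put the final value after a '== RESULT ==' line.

Trace the traversal:
N0 x:[-5/2,37/2] y:[-11/2,12] z:[-2/3,34/3] -> hit [-2/3,34/3], descend [2, 5, 6, 8]
  N2 x:[-5/2,15/2] y:[-11/2,4] z:[1/3,34/3] -> hit [1/3,4], descend [9, 10]
    N9 x:[-5/2,5] y:[-11/2,4] z:[3,34/3] -> hit [3,4] leaf, test {P3(miss), P5(miss)}
    N10 x:[4,15/2] y:[-1/2,2] z:[1/3,3] -> miss, prune
  N5 x:[15/2,27/2] y:[3/2,9] z:[8/3,9] -> hit [15/2,9], descend [1, 11]
    N1 x:[15/2,10] y:[3/2,9] z:[5,9] -> hit [15/2,9] leaf, test {P1@t=23/3, P9(miss)}
    N11 x:[13,27/2] y:[3/2,3] z:[8/3,3] -> miss, prune
  N6 x:[23/2,37/2] y:[-11/2,1/2] z:[-2/3,9] -> miss, prune
  N8 x:[5/2,9] y:[15/2,12] z:[14/3,11] -> hit [15/2,9], descend [3, 12]
    N3 x:[11/2,9] y:[15/2,23/2] z:[23/3,11] -> hit [23/3,9] leaf, test {P4(miss), P11@t=23/3}
    N12 x:[5/2,11/2] y:[23/2,12] z:[14/3,17/3] -> miss, prune

11 AABB tests over nodes [0, 2, 9, 10, 5, 1, 11, 6, 8, 3, 12]; 3 leaves entered; closest P1.

== RESULT ==
[0, 2, 9, 10, 5, 1, 11, 6, 8, 3, 12]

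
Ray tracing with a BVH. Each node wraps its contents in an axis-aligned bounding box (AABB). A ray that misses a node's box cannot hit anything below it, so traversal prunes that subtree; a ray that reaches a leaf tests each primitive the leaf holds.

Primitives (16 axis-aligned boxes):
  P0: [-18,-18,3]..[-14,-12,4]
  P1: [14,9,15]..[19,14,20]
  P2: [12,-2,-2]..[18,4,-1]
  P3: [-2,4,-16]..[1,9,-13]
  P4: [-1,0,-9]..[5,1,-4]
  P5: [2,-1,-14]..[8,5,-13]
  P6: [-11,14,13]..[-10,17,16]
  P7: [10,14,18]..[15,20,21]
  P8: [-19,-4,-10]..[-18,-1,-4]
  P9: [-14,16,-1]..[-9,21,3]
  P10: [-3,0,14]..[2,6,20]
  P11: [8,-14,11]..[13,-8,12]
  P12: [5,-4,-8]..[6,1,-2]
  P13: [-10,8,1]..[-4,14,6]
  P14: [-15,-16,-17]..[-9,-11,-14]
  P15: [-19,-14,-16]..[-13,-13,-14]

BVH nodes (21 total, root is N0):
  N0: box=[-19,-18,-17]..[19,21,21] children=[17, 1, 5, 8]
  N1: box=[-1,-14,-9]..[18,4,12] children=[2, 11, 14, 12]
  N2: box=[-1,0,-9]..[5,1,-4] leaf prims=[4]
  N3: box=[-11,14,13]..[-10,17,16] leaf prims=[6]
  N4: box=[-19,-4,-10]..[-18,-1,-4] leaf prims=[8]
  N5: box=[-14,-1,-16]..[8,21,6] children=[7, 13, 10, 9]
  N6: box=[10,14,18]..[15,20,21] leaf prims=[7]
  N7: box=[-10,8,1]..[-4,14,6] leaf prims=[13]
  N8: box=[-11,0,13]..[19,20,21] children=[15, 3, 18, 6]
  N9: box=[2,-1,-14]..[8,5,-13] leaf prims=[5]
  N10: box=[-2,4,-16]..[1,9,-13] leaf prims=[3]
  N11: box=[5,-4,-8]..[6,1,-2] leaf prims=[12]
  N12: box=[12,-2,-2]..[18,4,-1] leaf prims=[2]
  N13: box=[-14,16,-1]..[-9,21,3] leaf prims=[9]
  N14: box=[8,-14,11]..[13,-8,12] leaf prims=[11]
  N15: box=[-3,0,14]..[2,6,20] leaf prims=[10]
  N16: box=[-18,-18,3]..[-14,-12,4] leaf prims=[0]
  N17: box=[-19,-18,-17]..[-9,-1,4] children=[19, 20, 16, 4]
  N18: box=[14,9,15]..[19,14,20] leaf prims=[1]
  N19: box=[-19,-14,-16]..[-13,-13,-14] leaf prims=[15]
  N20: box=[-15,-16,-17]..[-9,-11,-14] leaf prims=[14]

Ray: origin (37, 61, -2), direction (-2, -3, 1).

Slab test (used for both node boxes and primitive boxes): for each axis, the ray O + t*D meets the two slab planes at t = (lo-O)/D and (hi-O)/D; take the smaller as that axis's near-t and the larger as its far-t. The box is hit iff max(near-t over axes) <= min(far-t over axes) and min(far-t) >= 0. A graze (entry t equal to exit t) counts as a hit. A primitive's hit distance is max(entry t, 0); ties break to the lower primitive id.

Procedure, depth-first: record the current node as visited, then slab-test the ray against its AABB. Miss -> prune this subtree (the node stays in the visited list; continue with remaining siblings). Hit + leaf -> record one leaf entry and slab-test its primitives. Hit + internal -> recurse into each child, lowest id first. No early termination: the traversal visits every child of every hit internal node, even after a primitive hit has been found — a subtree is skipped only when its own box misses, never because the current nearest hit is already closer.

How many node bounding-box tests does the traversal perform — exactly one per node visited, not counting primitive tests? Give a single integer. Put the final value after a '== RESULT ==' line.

Traverse from the root:
N0 x:[9,28] y:[40/3,79/3] z:[-15,23] -> hit [40/3,23], descend [1, 5, 8, 17]
  N1 x:[19/2,19] y:[19,25] z:[-7,14] -> miss, prune
  N5 x:[29/2,51/2] y:[40/3,62/3] z:[-14,8] -> miss, prune
  N8 x:[9,24] y:[41/3,61/3] z:[15,23] -> hit [15,61/3], descend [3, 6, 15, 18]
    N3 x:[47/2,24] y:[44/3,47/3] z:[15,18] -> miss, prune
    N6 x:[11,27/2] y:[41/3,47/3] z:[20,23] -> miss, prune
    N15 x:[35/2,20] y:[55/3,61/3] z:[16,22] -> hit [55/3,20] leaf, test {P10@t=55/3}
    N18 x:[9,23/2] y:[47/3,52/3] z:[17,22] -> miss, prune
  N17 x:[23,28] y:[62/3,79/3] z:[-15,6] -> miss, prune

9 AABB tests over nodes [0, 1, 5, 8, 3, 6, 15, 18, 17]; 1 leaf entered; closest P10.

== RESULT ==
9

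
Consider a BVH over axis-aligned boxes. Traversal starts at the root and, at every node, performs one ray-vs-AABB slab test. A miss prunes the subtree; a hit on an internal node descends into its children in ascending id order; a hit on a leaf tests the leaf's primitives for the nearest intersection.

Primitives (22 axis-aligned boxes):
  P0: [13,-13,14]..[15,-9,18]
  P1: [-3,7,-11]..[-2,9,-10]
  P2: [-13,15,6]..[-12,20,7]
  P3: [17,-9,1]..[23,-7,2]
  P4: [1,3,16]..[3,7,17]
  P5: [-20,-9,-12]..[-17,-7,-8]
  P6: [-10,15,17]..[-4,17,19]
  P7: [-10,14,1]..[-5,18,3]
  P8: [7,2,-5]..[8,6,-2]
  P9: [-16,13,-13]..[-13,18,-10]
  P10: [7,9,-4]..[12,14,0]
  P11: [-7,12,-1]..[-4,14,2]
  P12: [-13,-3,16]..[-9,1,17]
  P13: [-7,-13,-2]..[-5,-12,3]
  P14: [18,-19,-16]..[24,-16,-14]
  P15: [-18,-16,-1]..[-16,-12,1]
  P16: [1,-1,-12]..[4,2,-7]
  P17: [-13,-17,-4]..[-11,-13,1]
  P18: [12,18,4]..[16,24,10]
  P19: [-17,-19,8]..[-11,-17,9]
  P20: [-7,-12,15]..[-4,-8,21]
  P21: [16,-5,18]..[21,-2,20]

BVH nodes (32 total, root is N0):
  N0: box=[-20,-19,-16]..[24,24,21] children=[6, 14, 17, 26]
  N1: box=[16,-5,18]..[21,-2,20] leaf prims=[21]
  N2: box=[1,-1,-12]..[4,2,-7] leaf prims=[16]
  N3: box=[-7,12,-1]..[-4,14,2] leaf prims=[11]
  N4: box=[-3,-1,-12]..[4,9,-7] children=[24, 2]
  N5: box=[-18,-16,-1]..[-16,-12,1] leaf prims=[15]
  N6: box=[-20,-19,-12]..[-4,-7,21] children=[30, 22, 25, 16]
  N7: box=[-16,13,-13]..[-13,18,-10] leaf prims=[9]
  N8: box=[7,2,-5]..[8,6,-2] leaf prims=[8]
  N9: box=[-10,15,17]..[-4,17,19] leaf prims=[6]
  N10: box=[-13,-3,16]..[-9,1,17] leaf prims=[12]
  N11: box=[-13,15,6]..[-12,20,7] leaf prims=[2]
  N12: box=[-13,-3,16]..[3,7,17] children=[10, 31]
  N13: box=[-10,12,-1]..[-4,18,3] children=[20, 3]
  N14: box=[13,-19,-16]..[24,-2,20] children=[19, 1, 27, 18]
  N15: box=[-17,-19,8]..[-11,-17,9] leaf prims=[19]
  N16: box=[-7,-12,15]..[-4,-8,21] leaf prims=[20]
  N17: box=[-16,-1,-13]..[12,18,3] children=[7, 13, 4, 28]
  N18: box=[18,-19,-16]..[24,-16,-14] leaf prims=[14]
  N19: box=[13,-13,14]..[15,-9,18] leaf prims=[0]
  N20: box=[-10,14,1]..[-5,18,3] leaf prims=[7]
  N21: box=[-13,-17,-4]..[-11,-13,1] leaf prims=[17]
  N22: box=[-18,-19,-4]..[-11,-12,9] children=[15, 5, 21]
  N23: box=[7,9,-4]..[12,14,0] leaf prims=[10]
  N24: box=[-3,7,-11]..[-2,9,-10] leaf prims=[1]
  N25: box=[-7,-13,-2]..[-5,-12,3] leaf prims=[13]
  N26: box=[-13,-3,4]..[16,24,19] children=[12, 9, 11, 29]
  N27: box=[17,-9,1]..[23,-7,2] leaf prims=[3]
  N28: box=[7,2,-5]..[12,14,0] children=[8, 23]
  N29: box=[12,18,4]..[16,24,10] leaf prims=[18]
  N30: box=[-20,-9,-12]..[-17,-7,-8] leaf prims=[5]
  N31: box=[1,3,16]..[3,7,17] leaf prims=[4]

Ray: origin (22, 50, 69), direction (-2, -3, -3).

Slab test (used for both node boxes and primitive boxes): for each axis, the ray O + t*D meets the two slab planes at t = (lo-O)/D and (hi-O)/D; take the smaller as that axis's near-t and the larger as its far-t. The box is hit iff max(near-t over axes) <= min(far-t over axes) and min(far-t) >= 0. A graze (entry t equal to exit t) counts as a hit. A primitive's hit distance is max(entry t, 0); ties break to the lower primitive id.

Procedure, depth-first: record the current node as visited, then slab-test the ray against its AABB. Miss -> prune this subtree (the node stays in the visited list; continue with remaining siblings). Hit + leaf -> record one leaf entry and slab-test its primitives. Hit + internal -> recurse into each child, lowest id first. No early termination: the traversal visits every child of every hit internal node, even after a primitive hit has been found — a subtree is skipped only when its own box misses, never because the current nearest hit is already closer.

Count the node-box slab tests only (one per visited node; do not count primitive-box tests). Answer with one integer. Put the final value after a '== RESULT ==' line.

Traverse from the root:
N0 x:[-1,21] y:[26/3,23] z:[16,85/3] -> hit [16,21], descend [6, 14, 17, 26]
  N6 x:[13,21] y:[19,23] z:[16,27] -> hit [19,21], descend [16, 22, 25, 30]
    N16 x:[13,29/2] y:[58/3,62/3] z:[16,18] -> miss, prune
    N22 x:[33/2,20] y:[62/3,23] z:[20,73/3] -> miss, prune
    N25 x:[27/2,29/2] y:[62/3,21] z:[22,71/3] -> miss, prune
    N30 x:[39/2,21] y:[19,59/3] z:[77/3,27] -> miss, prune
  N14 x:[-1,9/2] y:[52/3,23] z:[49/3,85/3] -> miss, prune
  N17 x:[5,19] y:[32/3,17] z:[22,82/3] -> miss, prune
  N26 x:[3,35/2] y:[26/3,53/3] z:[50/3,65/3] -> hit [50/3,35/2], descend [9, 11, 12, 29]
    N9 x:[13,16] y:[11,35/3] z:[50/3,52/3] -> miss, prune
    N11 x:[17,35/2] y:[10,35/3] z:[62/3,21] -> miss, prune
    N12 x:[19/2,35/2] y:[43/3,53/3] z:[52/3,53/3] -> hit [52/3,35/2], descend [10, 31]
      N10 x:[31/2,35/2] y:[49/3,53/3] z:[52/3,53/3] -> hit [52/3,35/2] leaf, test {P12@t=52/3}
      N31 x:[19/2,21/2] y:[43/3,47/3] z:[52/3,53/3] -> miss, prune
    N29 x:[3,5] y:[26/3,32/3] z:[59/3,65/3] -> miss, prune

Visited [0, 6, 16, 22, 25, 30, 14, 17, 26, 9, 11, 12, 10, 31, 29]. Tests: 15 box, 1 leaf. Nearest: P12.

== RESULT ==
15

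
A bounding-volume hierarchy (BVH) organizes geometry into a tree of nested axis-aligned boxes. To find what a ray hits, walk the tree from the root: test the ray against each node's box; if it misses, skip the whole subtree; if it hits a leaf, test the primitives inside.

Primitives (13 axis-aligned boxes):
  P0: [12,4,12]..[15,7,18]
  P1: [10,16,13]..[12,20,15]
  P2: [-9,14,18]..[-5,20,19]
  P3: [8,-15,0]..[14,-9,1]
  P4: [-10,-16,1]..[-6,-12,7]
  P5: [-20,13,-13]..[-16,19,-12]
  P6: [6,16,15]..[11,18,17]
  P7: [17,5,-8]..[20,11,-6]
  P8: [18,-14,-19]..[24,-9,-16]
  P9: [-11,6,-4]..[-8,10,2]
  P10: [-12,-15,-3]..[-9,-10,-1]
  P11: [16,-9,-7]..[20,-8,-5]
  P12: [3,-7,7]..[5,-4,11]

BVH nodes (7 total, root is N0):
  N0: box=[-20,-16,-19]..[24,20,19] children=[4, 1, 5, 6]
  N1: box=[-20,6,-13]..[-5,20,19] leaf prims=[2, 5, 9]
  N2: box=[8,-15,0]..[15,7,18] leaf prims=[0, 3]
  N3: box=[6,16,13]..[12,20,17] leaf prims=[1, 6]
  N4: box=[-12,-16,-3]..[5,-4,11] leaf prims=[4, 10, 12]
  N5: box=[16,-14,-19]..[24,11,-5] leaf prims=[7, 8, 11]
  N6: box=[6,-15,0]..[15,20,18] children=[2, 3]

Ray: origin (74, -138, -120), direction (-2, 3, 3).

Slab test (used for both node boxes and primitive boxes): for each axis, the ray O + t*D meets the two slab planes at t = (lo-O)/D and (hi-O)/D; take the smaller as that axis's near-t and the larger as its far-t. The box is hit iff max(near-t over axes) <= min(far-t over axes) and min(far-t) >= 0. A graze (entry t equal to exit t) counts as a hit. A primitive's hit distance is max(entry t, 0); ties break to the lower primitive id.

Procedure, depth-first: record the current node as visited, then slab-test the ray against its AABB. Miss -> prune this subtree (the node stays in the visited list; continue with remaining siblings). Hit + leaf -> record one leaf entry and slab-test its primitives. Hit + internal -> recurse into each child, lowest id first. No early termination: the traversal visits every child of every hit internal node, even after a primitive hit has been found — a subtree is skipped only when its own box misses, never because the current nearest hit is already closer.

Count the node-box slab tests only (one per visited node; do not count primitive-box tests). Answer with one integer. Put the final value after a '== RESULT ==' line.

Walk:
N0 x:[25,47] y:[122/3,158/3] z:[101/3,139/3] -> hit [122/3,139/3], descend [1, 4, 5, 6]
  N1 x:[79/2,47] y:[48,158/3] z:[107/3,139/3] -> miss, prune
  N4 x:[69/2,43] y:[122/3,134/3] z:[39,131/3] -> hit [122/3,43] leaf, test {P4@t=122/3, P10(miss), P12(miss)}
  N5 x:[25,29] y:[124/3,149/3] z:[101/3,115/3] -> miss, prune
  N6 x:[59/2,34] y:[41,158/3] z:[40,46] -> miss, prune

Summary -> nodes [0, 1, 4, 5, 6]; box-tests=5; leaf-entries=1; first=P4

== RESULT ==
5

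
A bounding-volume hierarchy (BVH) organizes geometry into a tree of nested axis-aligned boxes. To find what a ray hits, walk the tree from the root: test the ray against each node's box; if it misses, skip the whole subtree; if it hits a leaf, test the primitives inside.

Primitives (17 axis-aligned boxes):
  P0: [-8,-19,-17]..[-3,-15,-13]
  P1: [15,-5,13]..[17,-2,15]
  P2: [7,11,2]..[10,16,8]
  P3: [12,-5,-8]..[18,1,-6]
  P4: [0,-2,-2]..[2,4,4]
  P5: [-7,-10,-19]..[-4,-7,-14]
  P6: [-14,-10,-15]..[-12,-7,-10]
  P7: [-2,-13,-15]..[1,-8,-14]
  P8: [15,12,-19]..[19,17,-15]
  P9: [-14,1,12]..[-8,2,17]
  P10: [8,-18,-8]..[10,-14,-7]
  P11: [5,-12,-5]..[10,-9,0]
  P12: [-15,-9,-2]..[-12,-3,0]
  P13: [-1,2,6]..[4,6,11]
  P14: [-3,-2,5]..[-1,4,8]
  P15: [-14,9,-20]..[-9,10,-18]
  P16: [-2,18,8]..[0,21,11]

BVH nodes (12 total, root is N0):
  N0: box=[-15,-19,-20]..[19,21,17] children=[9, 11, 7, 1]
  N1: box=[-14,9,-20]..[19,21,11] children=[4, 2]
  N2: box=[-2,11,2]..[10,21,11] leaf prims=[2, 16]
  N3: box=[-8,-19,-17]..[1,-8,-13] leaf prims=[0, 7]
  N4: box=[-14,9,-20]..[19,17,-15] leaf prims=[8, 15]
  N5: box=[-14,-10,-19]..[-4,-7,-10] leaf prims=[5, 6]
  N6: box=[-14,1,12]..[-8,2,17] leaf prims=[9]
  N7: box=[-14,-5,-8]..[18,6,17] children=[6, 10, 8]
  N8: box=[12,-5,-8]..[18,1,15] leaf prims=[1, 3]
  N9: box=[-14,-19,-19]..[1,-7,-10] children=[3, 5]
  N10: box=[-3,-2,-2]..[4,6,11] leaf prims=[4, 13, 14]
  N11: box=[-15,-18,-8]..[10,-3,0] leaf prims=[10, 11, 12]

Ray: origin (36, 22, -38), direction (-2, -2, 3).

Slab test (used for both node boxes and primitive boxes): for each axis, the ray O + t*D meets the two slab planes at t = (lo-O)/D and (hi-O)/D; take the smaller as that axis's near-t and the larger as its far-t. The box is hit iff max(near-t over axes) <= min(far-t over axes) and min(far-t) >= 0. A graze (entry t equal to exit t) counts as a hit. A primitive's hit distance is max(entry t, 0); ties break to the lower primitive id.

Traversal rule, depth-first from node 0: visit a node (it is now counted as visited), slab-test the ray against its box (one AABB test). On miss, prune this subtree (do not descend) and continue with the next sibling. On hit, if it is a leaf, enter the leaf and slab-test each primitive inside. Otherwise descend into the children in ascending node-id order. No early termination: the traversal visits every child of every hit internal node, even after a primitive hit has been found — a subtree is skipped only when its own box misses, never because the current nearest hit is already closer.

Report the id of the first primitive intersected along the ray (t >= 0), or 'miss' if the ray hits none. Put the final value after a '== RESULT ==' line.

Traverse from the root:
N0 x:[17/2,51/2] y:[1/2,41/2] z:[6,55/3] -> hit [17/2,55/3], descend [1, 7, 9, 11]
  N1 x:[17/2,25] y:[1/2,13/2] z:[6,49/3] -> miss, prune
  N7 x:[9,25] y:[8,27/2] z:[10,55/3] -> hit [10,27/2], descend [6, 8, 10]
    N6 x:[22,25] y:[10,21/2] z:[50/3,55/3] -> miss, prune
    N8 x:[9,12] y:[21/2,27/2] z:[10,53/3] -> hit [21/2,12] leaf, test {P1(miss), P3@t=21/2}
    N10 x:[16,39/2] y:[8,12] z:[12,49/3] -> miss, prune
  N9 x:[35/2,25] y:[29/2,41/2] z:[19/3,28/3] -> miss, prune
  N11 x:[13,51/2] y:[25/2,20] z:[10,38/3] -> miss, prune

8 AABB tests over nodes [0, 1, 7, 6, 8, 10, 9, 11]; 1 leaf entered; closest P3.

== RESULT ==
3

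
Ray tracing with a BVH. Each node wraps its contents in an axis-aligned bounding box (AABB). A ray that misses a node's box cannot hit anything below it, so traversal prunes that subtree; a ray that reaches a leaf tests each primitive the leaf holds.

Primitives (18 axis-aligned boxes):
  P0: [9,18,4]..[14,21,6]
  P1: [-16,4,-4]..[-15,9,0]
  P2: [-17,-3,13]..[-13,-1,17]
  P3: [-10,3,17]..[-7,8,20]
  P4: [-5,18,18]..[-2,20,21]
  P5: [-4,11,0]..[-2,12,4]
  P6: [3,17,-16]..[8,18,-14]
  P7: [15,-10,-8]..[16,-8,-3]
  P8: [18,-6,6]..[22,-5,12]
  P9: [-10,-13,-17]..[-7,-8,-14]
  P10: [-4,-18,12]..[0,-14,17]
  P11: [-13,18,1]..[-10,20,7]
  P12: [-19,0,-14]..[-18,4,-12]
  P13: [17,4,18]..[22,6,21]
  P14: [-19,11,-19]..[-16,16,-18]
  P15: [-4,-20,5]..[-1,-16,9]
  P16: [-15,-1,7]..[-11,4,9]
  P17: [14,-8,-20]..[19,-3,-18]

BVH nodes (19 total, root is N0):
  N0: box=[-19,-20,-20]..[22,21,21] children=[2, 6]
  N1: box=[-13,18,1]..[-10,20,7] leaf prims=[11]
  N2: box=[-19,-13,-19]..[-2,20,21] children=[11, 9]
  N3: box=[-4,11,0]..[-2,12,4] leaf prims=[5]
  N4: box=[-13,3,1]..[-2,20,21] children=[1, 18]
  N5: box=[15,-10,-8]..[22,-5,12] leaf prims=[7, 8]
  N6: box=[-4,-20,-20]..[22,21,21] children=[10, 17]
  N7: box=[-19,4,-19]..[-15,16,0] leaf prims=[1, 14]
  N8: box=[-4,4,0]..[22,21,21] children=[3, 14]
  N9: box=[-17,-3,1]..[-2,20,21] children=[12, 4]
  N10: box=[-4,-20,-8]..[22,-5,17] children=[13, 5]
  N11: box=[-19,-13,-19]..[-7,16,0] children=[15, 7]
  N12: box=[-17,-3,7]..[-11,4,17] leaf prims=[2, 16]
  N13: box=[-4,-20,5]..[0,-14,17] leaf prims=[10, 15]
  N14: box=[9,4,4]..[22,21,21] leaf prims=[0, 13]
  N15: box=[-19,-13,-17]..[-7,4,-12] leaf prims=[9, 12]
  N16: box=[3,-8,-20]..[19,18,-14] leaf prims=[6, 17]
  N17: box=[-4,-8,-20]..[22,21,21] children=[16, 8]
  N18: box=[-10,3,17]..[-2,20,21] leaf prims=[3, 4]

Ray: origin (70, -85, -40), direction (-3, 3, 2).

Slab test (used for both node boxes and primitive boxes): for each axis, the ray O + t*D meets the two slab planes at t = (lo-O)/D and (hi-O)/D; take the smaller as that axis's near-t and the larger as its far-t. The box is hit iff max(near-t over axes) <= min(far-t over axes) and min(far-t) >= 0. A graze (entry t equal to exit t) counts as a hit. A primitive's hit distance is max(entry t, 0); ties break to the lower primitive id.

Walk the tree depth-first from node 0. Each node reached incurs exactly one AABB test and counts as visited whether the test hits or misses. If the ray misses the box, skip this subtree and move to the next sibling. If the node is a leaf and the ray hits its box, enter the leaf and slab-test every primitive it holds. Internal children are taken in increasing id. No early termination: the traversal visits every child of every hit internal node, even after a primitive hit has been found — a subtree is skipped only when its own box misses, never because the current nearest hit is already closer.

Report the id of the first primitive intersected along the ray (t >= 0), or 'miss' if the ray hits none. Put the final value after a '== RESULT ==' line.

Walk:
N0 x:[16,89/3] y:[65/3,106/3] z:[10,61/2] -> hit [65/3,89/3], descend [2, 6]
  N2 x:[24,89/3] y:[24,35] z:[21/2,61/2] -> hit [24,89/3], descend [9, 11]
    N9 x:[24,29] y:[82/3,35] z:[41/2,61/2] -> hit [82/3,29], descend [4, 12]
      N4 x:[24,83/3] y:[88/3,35] z:[41/2,61/2] -> miss, prune
      N12 x:[27,29] y:[82/3,89/3] z:[47/2,57/2] -> hit [82/3,57/2] leaf, test {P2@t=83/3, P16(miss)}
    N11 x:[77/3,89/3] y:[24,101/3] z:[21/2,20] -> miss, prune
  N6 x:[16,74/3] y:[65/3,106/3] z:[10,61/2] -> hit [65/3,74/3], descend [10, 17]
    N10 x:[16,74/3] y:[65/3,80/3] z:[16,57/2] -> hit [65/3,74/3], descend [5, 13]
      N5 x:[16,55/3] y:[25,80/3] z:[16,26] -> miss, prune
      N13 x:[70/3,74/3] y:[65/3,71/3] z:[45/2,57/2] -> hit [70/3,71/3] leaf, test {P10(miss), P15(miss)}
    N17 x:[16,74/3] y:[77/3,106/3] z:[10,61/2] -> miss, prune

11 AABB tests over nodes [0, 2, 9, 4, 12, 11, 6, 10, 5, 13, 17]; 2 leaves entered; closest P2.

== RESULT ==
2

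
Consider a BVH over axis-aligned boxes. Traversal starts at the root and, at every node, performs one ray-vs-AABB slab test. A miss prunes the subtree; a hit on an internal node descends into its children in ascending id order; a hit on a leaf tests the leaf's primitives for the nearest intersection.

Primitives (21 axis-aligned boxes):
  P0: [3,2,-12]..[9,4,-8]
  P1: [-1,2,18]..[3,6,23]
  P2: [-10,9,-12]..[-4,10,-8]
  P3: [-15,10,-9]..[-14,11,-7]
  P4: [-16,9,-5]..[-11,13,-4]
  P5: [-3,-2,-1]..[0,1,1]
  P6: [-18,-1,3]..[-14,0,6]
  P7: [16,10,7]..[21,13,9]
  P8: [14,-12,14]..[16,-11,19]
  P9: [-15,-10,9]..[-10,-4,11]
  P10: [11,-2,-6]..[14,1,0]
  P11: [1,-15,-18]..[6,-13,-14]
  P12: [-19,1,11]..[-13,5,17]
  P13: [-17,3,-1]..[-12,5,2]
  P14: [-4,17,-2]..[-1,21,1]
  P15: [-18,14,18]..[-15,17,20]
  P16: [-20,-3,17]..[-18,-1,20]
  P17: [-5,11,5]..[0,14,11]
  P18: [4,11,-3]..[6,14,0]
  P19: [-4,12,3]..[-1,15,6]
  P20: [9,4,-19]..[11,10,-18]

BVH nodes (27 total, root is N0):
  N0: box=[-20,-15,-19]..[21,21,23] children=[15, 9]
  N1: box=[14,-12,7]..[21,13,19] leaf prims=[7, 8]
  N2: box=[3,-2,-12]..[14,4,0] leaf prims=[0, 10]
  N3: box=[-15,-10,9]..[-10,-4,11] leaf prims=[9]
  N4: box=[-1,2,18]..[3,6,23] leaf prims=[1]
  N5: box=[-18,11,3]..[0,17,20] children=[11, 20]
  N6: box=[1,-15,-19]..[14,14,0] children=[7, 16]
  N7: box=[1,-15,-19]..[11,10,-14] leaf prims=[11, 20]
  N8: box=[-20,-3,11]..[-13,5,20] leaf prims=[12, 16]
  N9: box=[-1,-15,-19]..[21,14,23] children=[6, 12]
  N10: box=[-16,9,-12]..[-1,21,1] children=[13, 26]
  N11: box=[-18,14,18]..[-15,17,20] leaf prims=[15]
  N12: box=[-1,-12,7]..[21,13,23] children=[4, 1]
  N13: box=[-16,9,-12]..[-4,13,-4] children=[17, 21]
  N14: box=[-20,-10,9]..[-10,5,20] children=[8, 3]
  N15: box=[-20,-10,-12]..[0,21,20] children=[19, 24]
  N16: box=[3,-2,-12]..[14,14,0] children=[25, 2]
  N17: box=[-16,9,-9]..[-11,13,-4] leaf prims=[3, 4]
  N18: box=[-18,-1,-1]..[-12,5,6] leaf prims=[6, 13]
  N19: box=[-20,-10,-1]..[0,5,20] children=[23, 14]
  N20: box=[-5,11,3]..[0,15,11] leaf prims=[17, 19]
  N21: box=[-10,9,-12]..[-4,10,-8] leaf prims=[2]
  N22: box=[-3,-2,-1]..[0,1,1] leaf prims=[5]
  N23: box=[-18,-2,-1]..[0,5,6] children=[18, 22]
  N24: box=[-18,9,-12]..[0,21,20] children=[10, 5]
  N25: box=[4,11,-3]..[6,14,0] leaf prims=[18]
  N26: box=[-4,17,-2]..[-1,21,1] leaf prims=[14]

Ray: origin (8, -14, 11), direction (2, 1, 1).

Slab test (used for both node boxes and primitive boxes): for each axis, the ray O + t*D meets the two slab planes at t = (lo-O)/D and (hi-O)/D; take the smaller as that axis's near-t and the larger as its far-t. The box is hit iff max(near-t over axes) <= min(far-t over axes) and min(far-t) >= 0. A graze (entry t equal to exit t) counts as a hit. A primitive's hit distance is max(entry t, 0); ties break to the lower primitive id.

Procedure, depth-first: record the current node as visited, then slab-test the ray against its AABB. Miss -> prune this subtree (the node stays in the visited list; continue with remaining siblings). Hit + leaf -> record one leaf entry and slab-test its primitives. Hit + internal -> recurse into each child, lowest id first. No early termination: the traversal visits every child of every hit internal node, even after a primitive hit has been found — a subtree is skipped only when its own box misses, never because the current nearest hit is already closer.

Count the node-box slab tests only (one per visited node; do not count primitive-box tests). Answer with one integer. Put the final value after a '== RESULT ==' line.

Traverse from the root:
N0 x:[-14,13/2] y:[-1,35] z:[-30,12] -> hit [-1,13/2], descend [9, 15]
  N9 x:[-9/2,13/2] y:[-1,28] z:[-30,12] -> hit [-1,13/2], descend [6, 12]
    N6 x:[-7/2,3] y:[-1,28] z:[-30,-11] -> miss, prune
    N12 x:[-9/2,13/2] y:[2,27] z:[-4,12] -> hit [2,13/2], descend [1, 4]
      N1 x:[3,13/2] y:[2,27] z:[-4,8] -> hit [3,13/2] leaf, test {P7(miss), P8@t=3}
      N4 x:[-9/2,-5/2] y:[16,20] z:[7,12] -> miss, prune
  N15 x:[-14,-4] y:[4,35] z:[-23,9] -> miss, prune

Summary -> nodes [0, 9, 6, 12, 1, 4, 15]; box-tests=7; leaf-entries=1; first=P8

== RESULT ==
7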